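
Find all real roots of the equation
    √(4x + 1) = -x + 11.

x = 6

Square both sides: 4x + 1 = (-x + 11)².
Expand and rearrange: x² - 26x + 120 = 0.
Solving gives x = 20 or x = 6.
Check each candidate in the original equation:
  x = 20: √(81) = 9, while -x + 11 = -9 — extraneous.
  x = 6: √(25) = 5, while -x + 11 = 5 — valid.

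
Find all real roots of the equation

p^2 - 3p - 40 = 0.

Factor: (p + 5)(p - 8) = 0.
So p = -5 or p = 8.

p = -5 or p = 8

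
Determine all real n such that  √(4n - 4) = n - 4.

n = 10

Square both sides: 4n - 4 = (n - 4)².
Expand and rearrange: n² - 12n + 20 = 0.
Solving gives n = 10 or n = 2.
Check each candidate in the original equation:
  n = 10: √(36) = 6, while n - 4 = 6 — valid.
  n = 2: √(4) = 2, while n - 4 = -2 — extraneous.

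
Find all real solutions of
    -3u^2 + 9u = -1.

u = -0.1073 or u = 3.1073

Rearrange to standard form: -3u^2 + 9u + 1 = 0.
Discriminant: (9)^2 - 4*(-3)*1 = 93.
Quadratic formula: u = (-9 +/- sqrt(93)) / (-6).
So u = 3/2 - sqrt(93)/6 ~= -0.1073 or u = 3/2 + sqrt(93)/6 ~= 3.1073.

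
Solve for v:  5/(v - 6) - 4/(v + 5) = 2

Multiply both sides by (v - 6)(v + 5):
5(v + 5) - 4(v - 6) = 2(v - 6)(v + 5).
Expand and collect terms: 2v² - 3v - 109 = 0.
By the quadratic formula, v = (3 ± √881) / 4, so v ≈ 8.1704 or v ≈ -6.6704.
Neither value makes a denominator zero (v ≠ 6, v ≠ -5), so both are valid.

v = -6.6704 or v = 8.1704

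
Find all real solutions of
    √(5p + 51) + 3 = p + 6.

Isolate the radical: √(5p + 51) = p + 3.
Square both sides: 5p + 51 = (p + 3)².
Expand and rearrange: p² + p - 42 = 0.
Solving gives p = 6 or p = -7.
Check each candidate in the original equation:
  p = 6: √(81) = 9, while p + 3 = 9 — valid.
  p = -7: √(16) = 4, while p + 3 = -4 — extraneous.

p = 6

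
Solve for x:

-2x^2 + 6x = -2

x = -0.3028 or x = 3.3028

Rearrange to standard form: -2x^2 + 6x + 2 = 0.
Discriminant: (6)^2 - 4*(-2)*2 = 52.
Quadratic formula: x = (-6 +/- sqrt(52)) / (-4).
So x = 3/2 - sqrt(13)/2 ~= -0.3028 or x = 3/2 + sqrt(13)/2 ~= 3.3028.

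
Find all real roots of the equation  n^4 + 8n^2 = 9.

n = -1 or n = 1

Let u = n^2. The equation becomes u^2 + 8u - 9 = 0.
Factor: (u - 1)(u + 9) = 0, so u = 1 or u = -9.
n^2 = 1 gives n = +/-1.
n^2 = -9 < 0 has no real solution.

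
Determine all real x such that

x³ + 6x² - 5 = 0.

x = -5.8541 or x = -1 or x = 0.8541

Possible rational roots are divisors of -5. Testing x = -1 gives 0, so (x + 1) is a factor.
Divide: x³ + 6x² - 5 = (x + 1)(x² + 5x - 5).
Apply the quadratic formula to x² + 5x - 5 = 0: x = (-5 ± √45)/2, i.e. x ≈ 0.8541 or x ≈ -5.8541.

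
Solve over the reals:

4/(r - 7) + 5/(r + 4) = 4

Multiply both sides by (r - 7)(r + 4):
4(r + 4) + 5(r - 7) = 4(r - 7)(r + 4).
Expand and collect terms: 4r² - 21r - 93 = 0.
By the quadratic formula, r = (21 ± √1929) / 8, so r ≈ 8.115 or r ≈ -2.865.
Neither value makes a denominator zero (r ≠ 7, r ≠ -4), so both are valid.

r = -2.865 or r = 8.115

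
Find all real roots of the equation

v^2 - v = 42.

Bring every term to one side: v^2 - v - 42 = 0.
Factor: (v + 6)(v - 7) = 0.
So v = -6 or v = 7.

v = -6 or v = 7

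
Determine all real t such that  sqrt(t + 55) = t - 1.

Square both sides: t + 55 = (t - 1)^2.
Expand and rearrange: t^2 - 3t - 54 = 0.
Solving gives t = 9 or t = -6.
Check each candidate in the original equation:
  t = 9: sqrt(64) = 8, while t - 1 = 8 — valid.
  t = -6: sqrt(49) = 7, while t - 1 = -7 — extraneous.

t = 9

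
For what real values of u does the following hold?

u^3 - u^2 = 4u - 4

Rearrange: u^3 - u^2 - 4u + 4 = 0.
Possible rational roots are divisors of 4. Testing u = -2 gives 0, so (u + 2) is a factor.
Divide: u^3 - u^2 - 4u + 4 = (u + 2)(u^2 - 3u + 2).
Factor the quadratic: u = 2 or u = 1.

u = -2 or u = 1 or u = 2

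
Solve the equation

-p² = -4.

p = -2 or p = 2

Bring every term to one side: -p² + 4 = 0.
Factor: -1(p - 2)(p + 2) = 0.
So p = 2 or p = -2.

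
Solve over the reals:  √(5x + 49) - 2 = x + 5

x = 0

Isolate the radical: √(5x + 49) = x + 7.
Square both sides: 5x + 49 = (x + 7)².
Expand and rearrange: x² + 9x = 0.
Solving gives x = 0 or x = -9.
Check each candidate in the original equation:
  x = 0: √(49) = 7, while x + 7 = 7 — valid.
  x = -9: √(4) = 2, while x + 7 = -2 — extraneous.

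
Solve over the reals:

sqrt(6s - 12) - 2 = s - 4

Isolate the radical: sqrt(6s - 12) = s - 2.
Square both sides: 6s - 12 = (s - 2)^2.
Expand and rearrange: s^2 - 10s + 16 = 0.
Solving gives s = 8 or s = 2.
Check each candidate in the original equation:
  s = 8: sqrt(36) = 6, while s - 2 = 6 — valid.
  s = 2: sqrt(0) = 0, while s - 2 = 0 — valid.

s = 2 or s = 8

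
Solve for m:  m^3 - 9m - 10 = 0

m = -2 or m = -1.4495 or m = 3.4495

Possible rational roots are divisors of -10. Testing m = -2 gives 0, so (m + 2) is a factor.
Divide: m^3 - 9m - 10 = (m + 2)(m^2 - 2m - 5).
Apply the quadratic formula to m^2 - 2m - 5 = 0: m = (2 +/- sqrt(24))/2, i.e. m ~= 3.4495 or m ~= -1.4495.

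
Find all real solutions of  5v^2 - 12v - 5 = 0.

Discriminant: (-12)^2 - 4*5*(-5) = 244.
Quadratic formula: v = (12 +/- sqrt(244)) / 10.
So v = 6/5 + sqrt(61)/5 ~= 2.762 or v = 6/5 - sqrt(61)/5 ~= -0.362.

v = -0.362 or v = 2.762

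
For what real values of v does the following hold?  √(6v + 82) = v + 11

Square both sides: 6v + 82 = (v + 11)².
Expand and rearrange: v² + 16v + 39 = 0.
Solving gives v = -3 or v = -13.
Check each candidate in the original equation:
  v = -3: √(64) = 8, while v + 11 = 8 — valid.
  v = -13: √(4) = 2, while v + 11 = -2 — extraneous.

v = -3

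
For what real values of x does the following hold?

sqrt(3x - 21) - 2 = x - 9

x = 7 or x = 10

Isolate the radical: sqrt(3x - 21) = x - 7.
Square both sides: 3x - 21 = (x - 7)^2.
Expand and rearrange: x^2 - 17x + 70 = 0.
Solving gives x = 10 or x = 7.
Check each candidate in the original equation:
  x = 10: sqrt(9) = 3, while x - 7 = 3 — valid.
  x = 7: sqrt(0) = 0, while x - 7 = 0 — valid.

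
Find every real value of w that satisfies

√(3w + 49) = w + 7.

Square both sides: 3w + 49 = (w + 7)².
Expand and rearrange: w² + 11w = 0.
Solving gives w = 0 or w = -11.
Check each candidate in the original equation:
  w = 0: √(49) = 7, while w + 7 = 7 — valid.
  w = -11: √(16) = 4, while w + 7 = -4 — extraneous.

w = 0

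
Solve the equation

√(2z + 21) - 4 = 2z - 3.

Isolate the radical: √(2z + 21) = 2z + 1.
Square both sides: 2z + 21 = (2z + 1)².
Expand and rearrange: 4z² + 2z - 20 = 0.
Solving gives z = 2 or z = -2.5.
Check each candidate in the original equation:
  z = 2: √(25) = 5, while 2z + 1 = 5 — valid.
  z = -2.5: √(16) = 4, while 2z + 1 = -4 — extraneous.

z = 2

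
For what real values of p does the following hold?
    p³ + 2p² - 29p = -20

Rearrange: p³ + 2p² - 29p + 20 = 0.
Possible rational roots are divisors of 20. Testing p = 4 gives 0, so (p - 4) is a factor.
Divide: p³ + 2p² - 29p + 20 = (p - 4)(p² + 6p - 5).
Apply the quadratic formula to p² + 6p - 5 = 0: p = (-6 ± √56)/2, i.e. p ≈ 0.7417 or p ≈ -6.7417.

p = -6.7417 or p = 0.7417 or p = 4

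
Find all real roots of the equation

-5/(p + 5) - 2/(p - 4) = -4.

Multiply both sides by (p + 5)(p - 4):
-5(p - 4) - 2(p + 5) = -4(p + 5)(p - 4).
Expand and collect terms: -4p^2 + 3p + 70 = 0.
By the quadratic formula, p = (-3 +/- sqrt(1129)) / -8, so p ~= -3.8251 or p ~= 4.5751.
Neither value makes a denominator zero (p != -5, p != 4), so both are valid.

p = -3.8251 or p = 4.5751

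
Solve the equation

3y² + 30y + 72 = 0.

Factor: 3(y + 4)(y + 6) = 0.
So y = -4 or y = -6.

y = -6 or y = -4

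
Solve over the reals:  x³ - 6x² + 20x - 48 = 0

x = 4

Possible rational roots are divisors of -48. Testing x = 4 gives 0, so (x - 4) is a factor.
Divide: x³ - 6x² + 20x - 48 = (x - 4)(x² - 2x + 12).
The quadratic x² - 2x + 12 has discriminant -44 < 0, so no further real roots.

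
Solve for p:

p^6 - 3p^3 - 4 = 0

p = -1 or p = 1.5874

Let u = p^3. The equation becomes u^2 - 3u - 4 = 0.
Factor: (u - 4)(u + 1) = 0, so u = 4 or u = -1.
p^3 = 4 gives p = (4)^(1/3) ~= 1.5874.
p^3 = -1 gives p = -1.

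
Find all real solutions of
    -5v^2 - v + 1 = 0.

v = -0.5583 or v = 0.3583

Discriminant: (-1)^2 - 4*(-5)*1 = 21.
Quadratic formula: v = (1 +/- sqrt(21)) / (-10).
So v = -sqrt(21)/10 - 1/10 ~= -0.5583 or v = -1/10 + sqrt(21)/10 ~= 0.3583.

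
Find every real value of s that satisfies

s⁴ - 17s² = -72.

Let u = s². The equation becomes u² - 17u + 72 = 0.
Factor: (u - 9)(u - 8) = 0, so u = 9 or u = 8.
s² = 9 gives s = ±3.
s² = 8 gives s = ±2·√(2) ≈ ±2.8284.

s = -3 or s = -2.8284 or s = 2.8284 or s = 3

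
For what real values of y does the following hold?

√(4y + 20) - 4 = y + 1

y = -5 or y = -1

Isolate the radical: √(4y + 20) = y + 5.
Square both sides: 4y + 20 = (y + 5)².
Expand and rearrange: y² + 6y + 5 = 0.
Solving gives y = -1 or y = -5.
Check each candidate in the original equation:
  y = -1: √(16) = 4, while y + 5 = 4 — valid.
  y = -5: √(0) = 0, while y + 5 = 0 — valid.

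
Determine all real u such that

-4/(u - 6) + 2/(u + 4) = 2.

Multiply both sides by (u - 6)(u + 4):
-4(u + 4) + 2(u - 6) = 2(u - 6)(u + 4).
Expand and collect terms: 2u^2 - 2u - 20 = 0.
By the quadratic formula, u = (2 +/- sqrt(164)) / 4, so u ~= 3.7016 or u ~= -2.7016.
Neither value makes a denominator zero (u != 6, u != -4), so both are valid.

u = -2.7016 or u = 3.7016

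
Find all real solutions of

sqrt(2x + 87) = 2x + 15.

Square both sides: 2x + 87 = (2x + 15)^2.
Expand and rearrange: 4x^2 + 58x + 138 = 0.
Solving gives x = -3 or x = -11.5.
Check each candidate in the original equation:
  x = -3: sqrt(81) = 9, while 2x + 15 = 9 — valid.
  x = -11.5: sqrt(64) = 8, while 2x + 15 = -8 — extraneous.

x = -3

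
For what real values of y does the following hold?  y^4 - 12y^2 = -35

y = -2.6458 or y = -2.2361 or y = 2.2361 or y = 2.6458

Let u = y^2. The equation becomes u^2 - 12u + 35 = 0.
Factor: (u - 5)(u - 7) = 0, so u = 5 or u = 7.
y^2 = 5 gives y = +/-sqrt(5) ~= +/-2.2361.
y^2 = 7 gives y = +/-sqrt(7) ~= +/-2.6458.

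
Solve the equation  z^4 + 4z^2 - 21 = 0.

z = -1.7321 or z = 1.7321

Let u = z^2. The equation becomes u^2 + 4u - 21 = 0.
Factor: (u + 7)(u - 3) = 0, so u = -7 or u = 3.
z^2 = -7 < 0 has no real solution.
z^2 = 3 gives z = +/-sqrt(3) ~= +/-1.7321.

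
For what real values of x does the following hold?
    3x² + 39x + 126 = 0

x = -7 or x = -6

Factor: 3(x + 7)(x + 6) = 0.
So x = -7 or x = -6.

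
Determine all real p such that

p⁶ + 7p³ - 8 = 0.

Let u = p³. The equation becomes u² + 7u - 8 = 0.
Factor: (u + 8)(u - 1) = 0, so u = -8 or u = 1.
p³ = -8 gives p = -2.
p³ = 1 gives p = 1.

p = -2 or p = 1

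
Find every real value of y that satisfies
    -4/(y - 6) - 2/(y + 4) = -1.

y = -2.6332 or y = 10.6332

Multiply both sides by (y - 6)(y + 4):
-4(y + 4) - 2(y - 6) = -(y - 6)(y + 4).
Expand and collect terms: -y² + 8y + 28 = 0.
By the quadratic formula, y = (-8 ± √176) / -2, so y ≈ -2.6332 or y ≈ 10.6332.
Neither value makes a denominator zero (y ≠ 6, y ≠ -4), so both are valid.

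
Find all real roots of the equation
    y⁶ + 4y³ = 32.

y = -2 or y = 1.5874

Let u = y³. The equation becomes u² + 4u - 32 = 0.
Factor: (u + 8)(u - 4) = 0, so u = -8 or u = 4.
y³ = -8 gives y = -2.
y³ = 4 gives y = ∛(4) ≈ 1.5874.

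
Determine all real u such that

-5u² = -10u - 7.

u = -0.5492 or u = 2.5492

Rearrange to standard form: -5u² + 10u + 7 = 0.
Discriminant: (10)² − 4·(-5)·7 = 240.
Quadratic formula: u = (-10 ± √240) / (-10).
So u = 1 - 2·√(15)/5 ≈ -0.5492 or u = 1 + 2·√(15)/5 ≈ 2.5492.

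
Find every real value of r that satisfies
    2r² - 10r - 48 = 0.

Factor: 2(r + 3)(r - 8) = 0.
So r = -3 or r = 8.

r = -3 or r = 8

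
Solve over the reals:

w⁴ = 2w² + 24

w = -2.4495 or w = 2.4495

Let u = w². The equation becomes u² - 2u - 24 = 0.
Factor: (u - 6)(u + 4) = 0, so u = 6 or u = -4.
w² = 6 gives w = ±√(6) ≈ ±2.4495.
w² = -4 < 0 has no real solution.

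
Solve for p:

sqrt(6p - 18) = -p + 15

Square both sides: 6p - 18 = (-p + 15)^2.
Expand and rearrange: p^2 - 36p + 243 = 0.
Solving gives p = 27 or p = 9.
Check each candidate in the original equation:
  p = 27: sqrt(144) = 12, while -p + 15 = -12 — extraneous.
  p = 9: sqrt(36) = 6, while -p + 15 = 6 — valid.

p = 9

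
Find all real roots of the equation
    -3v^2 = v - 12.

v = -2.1736 or v = 1.8403

Rearrange to standard form: -3v^2 - v + 12 = 0.
Discriminant: (-1)^2 - 4*(-3)*12 = 145.
Quadratic formula: v = (1 +/- sqrt(145)) / (-6).
So v = -sqrt(145)/6 - 1/6 ~= -2.1736 or v = -1/6 + sqrt(145)/6 ~= 1.8403.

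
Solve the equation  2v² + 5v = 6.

v = -3.386 or v = 0.886

Rearrange to standard form: 2v² + 5v - 6 = 0.
Discriminant: (5)² − 4·2·(-6) = 73.
Quadratic formula: v = (-5 ± √73) / 4.
So v = -5/4 + √(73)/4 ≈ 0.886 or v = -√(73)/4 - 5/4 ≈ -3.386.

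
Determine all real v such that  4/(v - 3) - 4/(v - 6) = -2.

v = 1.6277 or v = 7.3723

Multiply both sides by (v - 3)(v - 6):
4(v - 6) - 4(v - 3) = -2(v - 3)(v - 6).
Expand and collect terms: -2v^2 + 18v - 24 = 0.
By the quadratic formula, v = (-18 +/- sqrt(132)) / -4, so v ~= 1.6277 or v ~= 7.3723.
Neither value makes a denominator zero (v != 3, v != 6), so both are valid.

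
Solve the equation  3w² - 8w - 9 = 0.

Discriminant: (-8)² − 4·3·(-9) = 172.
Quadratic formula: w = (8 ± √172) / 6.
So w = 4/3 + √(43)/3 ≈ 3.5191 or w = 4/3 - √(43)/3 ≈ -0.8525.

w = -0.8525 or w = 3.5191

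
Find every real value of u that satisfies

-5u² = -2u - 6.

u = -0.9136 or u = 1.3136

Rearrange to standard form: -5u² + 2u + 6 = 0.
Discriminant: (2)² − 4·(-5)·6 = 124.
Quadratic formula: u = (-2 ± √124) / (-10).
So u = 1/5 - √(31)/5 ≈ -0.9136 or u = 1/5 + √(31)/5 ≈ 1.3136.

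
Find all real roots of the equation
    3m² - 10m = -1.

Rearrange to standard form: 3m² - 10m + 1 = 0.
Discriminant: (-10)² − 4·3·1 = 88.
Quadratic formula: m = (10 ± √88) / 6.
So m = √(22)/3 + 5/3 ≈ 3.2301 or m = 5/3 - √(22)/3 ≈ 0.1032.

m = 0.1032 or m = 3.2301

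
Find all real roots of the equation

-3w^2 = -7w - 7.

Rearrange to standard form: -3w^2 + 7w + 7 = 0.
Discriminant: (7)^2 - 4*(-3)*7 = 133.
Quadratic formula: w = (-7 +/- sqrt(133)) / (-6).
So w = 7/6 - sqrt(133)/6 ~= -0.7554 or w = 7/6 + sqrt(133)/6 ~= 3.0888.

w = -0.7554 or w = 3.0888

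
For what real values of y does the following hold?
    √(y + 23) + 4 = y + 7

y = 2

Isolate the radical: √(y + 23) = y + 3.
Square both sides: y + 23 = (y + 3)².
Expand and rearrange: y² + 5y - 14 = 0.
Solving gives y = 2 or y = -7.
Check each candidate in the original equation:
  y = 2: √(25) = 5, while y + 3 = 5 — valid.
  y = -7: √(16) = 4, while y + 3 = -4 — extraneous.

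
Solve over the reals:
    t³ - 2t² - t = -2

Rearrange: t³ - 2t² - t + 2 = 0.
Possible rational roots are divisors of 2. Testing t = -1 gives 0, so (t + 1) is a factor.
Divide: t³ - 2t² - t + 2 = (t + 1)(t² - 3t + 2).
Factor the quadratic: t = 2 or t = 1.

t = -1 or t = 1 or t = 2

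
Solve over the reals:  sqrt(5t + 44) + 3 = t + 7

Isolate the radical: sqrt(5t + 44) = t + 4.
Square both sides: 5t + 44 = (t + 4)^2.
Expand and rearrange: t^2 + 3t - 28 = 0.
Solving gives t = 4 or t = -7.
Check each candidate in the original equation:
  t = 4: sqrt(64) = 8, while t + 4 = 8 — valid.
  t = -7: sqrt(9) = 3, while t + 4 = -3 — extraneous.

t = 4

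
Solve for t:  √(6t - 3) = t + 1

Square both sides: 6t - 3 = (t + 1)².
Expand and rearrange: t² - 4t + 4 = 0.
This gives the repeated root t = 2.
Check in the original equation:
  t = 2: √(9) = 3, while t + 1 = 3 — valid.

t = 2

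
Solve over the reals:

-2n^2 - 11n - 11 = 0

Discriminant: (-11)^2 - 4*(-2)*(-11) = 33.
Quadratic formula: n = (11 +/- sqrt(33)) / (-4).
So n = -11/4 - sqrt(33)/4 ~= -4.1861 or n = -11/4 + sqrt(33)/4 ~= -1.3139.

n = -4.1861 or n = -1.3139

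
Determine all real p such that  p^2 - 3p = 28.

p = -4 or p = 7

Bring every term to one side: p^2 - 3p - 28 = 0.
Factor: (p + 4)(p - 7) = 0.
So p = -4 or p = 7.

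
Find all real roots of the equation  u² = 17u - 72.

Bring every term to one side: u² - 17u + 72 = 0.
Factor: (u - 9)(u - 8) = 0.
So u = 9 or u = 8.

u = 8 or u = 9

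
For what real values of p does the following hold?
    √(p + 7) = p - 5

p = 9

Square both sides: p + 7 = (p - 5)².
Expand and rearrange: p² - 11p + 18 = 0.
Solving gives p = 9 or p = 2.
Check each candidate in the original equation:
  p = 9: √(16) = 4, while p - 5 = 4 — valid.
  p = 2: √(9) = 3, while p - 5 = -3 — extraneous.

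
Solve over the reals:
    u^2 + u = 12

u = -4 or u = 3

Bring every term to one side: u^2 + u - 12 = 0.
Factor: (u - 3)(u + 4) = 0.
So u = 3 or u = -4.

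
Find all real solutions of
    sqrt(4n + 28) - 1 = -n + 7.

Isolate the radical: sqrt(4n + 28) = -n + 8.
Square both sides: 4n + 28 = (-n + 8)^2.
Expand and rearrange: n^2 - 20n + 36 = 0.
Solving gives n = 18 or n = 2.
Check each candidate in the original equation:
  n = 18: sqrt(100) = 10, while -n + 8 = -10 — extraneous.
  n = 2: sqrt(36) = 6, while -n + 8 = 6 — valid.

n = 2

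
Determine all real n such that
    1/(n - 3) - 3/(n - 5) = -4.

Multiply both sides by (n - 3)(n - 5):
(n - 5) - 3(n - 3) = -4(n - 3)(n - 5).
Expand and collect terms: -4n² + 34n - 64 = 0.
By the quadratic formula, n = (-34 ± √132) / -8, so n ≈ 2.8139 or n ≈ 5.6861.
Neither value makes a denominator zero (n ≠ 3, n ≠ 5), so both are valid.

n = 2.8139 or n = 5.6861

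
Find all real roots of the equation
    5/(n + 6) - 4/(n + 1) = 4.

Multiply both sides by (n + 6)(n + 1):
5(n + 1) - 4(n + 6) = 4(n + 6)(n + 1).
Expand and collect terms: 4n^2 + 27n + 43 = 0.
By the quadratic formula, n = (-27 +/- sqrt(41)) / 8, so n ~= -2.5746 or n ~= -4.1754.
Neither value makes a denominator zero (n != -6, n != -1), so both are valid.

n = -4.1754 or n = -2.5746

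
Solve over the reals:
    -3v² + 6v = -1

v = -0.1547 or v = 2.1547

Rearrange to standard form: -3v² + 6v + 1 = 0.
Discriminant: (6)² − 4·(-3)·1 = 48.
Quadratic formula: v = (-6 ± √48) / (-6).
So v = 1 - 2·√(3)/3 ≈ -0.1547 or v = 1 + 2·√(3)/3 ≈ 2.1547.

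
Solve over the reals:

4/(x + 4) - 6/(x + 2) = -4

x = -4.6375 or x = -0.8625

Multiply both sides by (x + 4)(x + 2):
4(x + 2) - 6(x + 4) = -4(x + 4)(x + 2).
Expand and collect terms: -4x² - 22x - 16 = 0.
By the quadratic formula, x = (22 ± √228) / -8, so x ≈ -4.6375 or x ≈ -0.8625.
Neither value makes a denominator zero (x ≠ -4, x ≠ -2), so both are valid.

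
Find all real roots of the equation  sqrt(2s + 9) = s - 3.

Square both sides: 2s + 9 = (s - 3)^2.
Expand and rearrange: s^2 - 8s = 0.
Solving gives s = 8 or s = 0.
Check each candidate in the original equation:
  s = 8: sqrt(25) = 5, while s - 3 = 5 — valid.
  s = 0: sqrt(9) = 3, while s - 3 = -3 — extraneous.

s = 8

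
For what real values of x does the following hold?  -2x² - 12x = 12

Rearrange to standard form: -2x² - 12x - 12 = 0.
Discriminant: (-12)² − 4·(-2)·(-12) = 48.
Quadratic formula: x = (12 ± √48) / (-4).
So x = -3 - √(3) ≈ -4.7321 or x = -3 + √(3) ≈ -1.2679.

x = -4.7321 or x = -1.2679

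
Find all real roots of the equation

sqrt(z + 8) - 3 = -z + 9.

Isolate the radical: sqrt(z + 8) = -z + 12.
Square both sides: z + 8 = (-z + 12)^2.
Expand and rearrange: z^2 - 25z + 136 = 0.
Solving gives z = 17 or z = 8.
Check each candidate in the original equation:
  z = 17: sqrt(25) = 5, while -z + 12 = -5 — extraneous.
  z = 8: sqrt(16) = 4, while -z + 12 = 4 — valid.

z = 8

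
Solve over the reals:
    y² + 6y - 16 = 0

y = -8 or y = 2

Factor: (y - 2)(y + 8) = 0.
So y = 2 or y = -8.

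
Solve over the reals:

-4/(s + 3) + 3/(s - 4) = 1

s = -6.0828 or s = 6.0828

Multiply both sides by (s + 3)(s - 4):
-4(s - 4) + 3(s + 3) = (s + 3)(s - 4).
Expand and collect terms: s^2 - 37 = 0.
By the quadratic formula, s = (0 +/- sqrt(148)) / 2, so s ~= 6.0828 or s ~= -6.0828.
Neither value makes a denominator zero (s != -3, s != 4), so both are valid.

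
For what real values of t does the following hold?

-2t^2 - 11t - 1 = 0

t = -5.4075 or t = -0.0925

Discriminant: (-11)^2 - 4*(-2)*(-1) = 113.
Quadratic formula: t = (11 +/- sqrt(113)) / (-4).
So t = -11/4 - sqrt(113)/4 ~= -5.4075 or t = -11/4 + sqrt(113)/4 ~= -0.0925.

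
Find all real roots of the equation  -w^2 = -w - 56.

w = -7 or w = 8

Bring every term to one side: -w^2 + w + 56 = 0.
Factor: -1(w - 8)(w + 7) = 0.
So w = 8 or w = -7.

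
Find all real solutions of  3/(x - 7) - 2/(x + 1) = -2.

x = 0.2878 or x = 5.2122

Multiply both sides by (x - 7)(x + 1):
3(x + 1) - 2(x - 7) = -2(x - 7)(x + 1).
Expand and collect terms: -2x^2 + 11x - 3 = 0.
By the quadratic formula, x = (-11 +/- sqrt(97)) / -4, so x ~= 0.2878 or x ~= 5.2122.
Neither value makes a denominator zero (x != 7, x != -1), so both are valid.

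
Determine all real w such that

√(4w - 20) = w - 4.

Square both sides: 4w - 20 = (w - 4)².
Expand and rearrange: w² - 12w + 36 = 0.
This gives the repeated root w = 6.
Check in the original equation:
  w = 6: √(4) = 2, while w - 4 = 2 — valid.

w = 6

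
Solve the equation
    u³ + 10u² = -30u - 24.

Rearrange: u³ + 10u² + 30u + 24 = 0.
Possible rational roots are divisors of 24. Testing u = -4 gives 0, so (u + 4) is a factor.
Divide: u³ + 10u² + 30u + 24 = (u + 4)(u² + 6u + 6).
Apply the quadratic formula to u² + 6u + 6 = 0: u = (-6 ± √12)/2, i.e. u ≈ -1.2679 or u ≈ -4.7321.

u = -4.7321 or u = -4 or u = -1.2679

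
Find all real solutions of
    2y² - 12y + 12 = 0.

y = 1.2679 or y = 4.7321

Discriminant: (-12)² − 4·2·12 = 48.
Quadratic formula: y = (12 ± √48) / 4.
So y = √(3) + 3 ≈ 4.7321 or y = 3 - √(3) ≈ 1.2679.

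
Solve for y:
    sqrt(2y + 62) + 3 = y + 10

Isolate the radical: sqrt(2y + 62) = y + 7.
Square both sides: 2y + 62 = (y + 7)^2.
Expand and rearrange: y^2 + 12y - 13 = 0.
Solving gives y = 1 or y = -13.
Check each candidate in the original equation:
  y = 1: sqrt(64) = 8, while y + 7 = 8 — valid.
  y = -13: sqrt(36) = 6, while y + 7 = -6 — extraneous.

y = 1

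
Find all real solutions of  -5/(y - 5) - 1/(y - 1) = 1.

y = -2.2361 or y = 2.2361

Multiply both sides by (y - 5)(y - 1):
-5(y - 1) - (y - 5) = (y - 5)(y - 1).
Expand and collect terms: y² - 5 = 0.
By the quadratic formula, y = (0 ± √20) / 2, so y ≈ 2.2361 or y ≈ -2.2361.
Neither value makes a denominator zero (y ≠ 5, y ≠ 1), so both are valid.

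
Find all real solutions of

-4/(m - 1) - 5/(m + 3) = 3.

m = -5.13 or m = 0.13

Multiply both sides by (m - 1)(m + 3):
-4(m + 3) - 5(m - 1) = 3(m - 1)(m + 3).
Expand and collect terms: 3m^2 + 15m - 2 = 0.
By the quadratic formula, m = (-15 +/- sqrt(249)) / 6, so m ~= 0.13 or m ~= -5.13.
Neither value makes a denominator zero (m != 1, m != -3), so both are valid.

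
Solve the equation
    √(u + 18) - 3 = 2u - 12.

Isolate the radical: √(u + 18) = 2u - 9.
Square both sides: u + 18 = (2u - 9)².
Expand and rearrange: 4u² - 37u + 63 = 0.
Solving gives u = 7 or u = 2.25.
Check each candidate in the original equation:
  u = 7: √(25) = 5, while 2u - 9 = 5 — valid.
  u = 2.25: √(20.25) = 4.5, while 2u - 9 = -4.5 — extraneous.

u = 7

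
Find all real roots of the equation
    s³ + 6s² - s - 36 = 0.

Possible rational roots are divisors of -36. Testing s = -4 gives 0, so (s + 4) is a factor.
Divide: s³ + 6s² - s - 36 = (s + 4)(s² + 2s - 9).
Apply the quadratic formula to s² + 2s - 9 = 0: s = (-2 ± √40)/2, i.e. s ≈ 2.1623 or s ≈ -4.1623.

s = -4.1623 or s = -4 or s = 2.1623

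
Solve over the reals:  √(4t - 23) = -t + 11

Square both sides: 4t - 23 = (-t + 11)².
Expand and rearrange: t² - 26t + 144 = 0.
Solving gives t = 18 or t = 8.
Check each candidate in the original equation:
  t = 18: √(49) = 7, while -t + 11 = -7 — extraneous.
  t = 8: √(9) = 3, while -t + 11 = 3 — valid.

t = 8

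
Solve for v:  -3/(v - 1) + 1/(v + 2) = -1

v = -2.5414 or v = 3.5414

Multiply both sides by (v - 1)(v + 2):
-3(v + 2) + (v - 1) = -(v - 1)(v + 2).
Expand and collect terms: -v² + v + 9 = 0.
By the quadratic formula, v = (-1 ± √37) / -2, so v ≈ -2.5414 or v ≈ 3.5414.
Neither value makes a denominator zero (v ≠ 1, v ≠ -2), so both are valid.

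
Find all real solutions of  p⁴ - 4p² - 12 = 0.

p = -2.4495 or p = 2.4495

Let u = p². The equation becomes u² - 4u - 12 = 0.
Factor: (u + 2)(u - 6) = 0, so u = -2 or u = 6.
p² = -2 < 0 has no real solution.
p² = 6 gives p = ±√(6) ≈ ±2.4495.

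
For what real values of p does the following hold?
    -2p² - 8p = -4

p = -4.4495 or p = 0.4495

Rearrange to standard form: -2p² - 8p + 4 = 0.
Discriminant: (-8)² − 4·(-2)·4 = 96.
Quadratic formula: p = (8 ± √96) / (-4).
So p = -√(6) - 2 ≈ -4.4495 or p = -2 + √(6) ≈ 0.4495.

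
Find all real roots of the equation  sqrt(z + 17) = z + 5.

z = -1

Square both sides: z + 17 = (z + 5)^2.
Expand and rearrange: z^2 + 9z + 8 = 0.
Solving gives z = -1 or z = -8.
Check each candidate in the original equation:
  z = -1: sqrt(16) = 4, while z + 5 = 4 — valid.
  z = -8: sqrt(9) = 3, while z + 5 = -3 — extraneous.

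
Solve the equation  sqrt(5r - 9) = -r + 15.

Square both sides: 5r - 9 = (-r + 15)^2.
Expand and rearrange: r^2 - 35r + 234 = 0.
Solving gives r = 26 or r = 9.
Check each candidate in the original equation:
  r = 26: sqrt(121) = 11, while -r + 15 = -11 — extraneous.
  r = 9: sqrt(36) = 6, while -r + 15 = 6 — valid.

r = 9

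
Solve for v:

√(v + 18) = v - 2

Square both sides: v + 18 = (v - 2)².
Expand and rearrange: v² - 5v - 14 = 0.
Solving gives v = 7 or v = -2.
Check each candidate in the original equation:
  v = 7: √(25) = 5, while v - 2 = 5 — valid.
  v = -2: √(16) = 4, while v - 2 = -4 — extraneous.

v = 7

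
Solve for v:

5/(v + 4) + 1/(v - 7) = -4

v = -5.276 or v = 6.776

Multiply both sides by (v + 4)(v - 7):
5(v - 7) + (v + 4) = -4(v + 4)(v - 7).
Expand and collect terms: -4v² + 6v + 143 = 0.
By the quadratic formula, v = (-6 ± √2324) / -8, so v ≈ -5.276 or v ≈ 6.776.
Neither value makes a denominator zero (v ≠ -4, v ≠ 7), so both are valid.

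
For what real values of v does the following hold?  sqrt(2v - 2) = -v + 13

Square both sides: 2v - 2 = (-v + 13)^2.
Expand and rearrange: v^2 - 28v + 171 = 0.
Solving gives v = 19 or v = 9.
Check each candidate in the original equation:
  v = 19: sqrt(36) = 6, while -v + 13 = -6 — extraneous.
  v = 9: sqrt(16) = 4, while -v + 13 = 4 — valid.

v = 9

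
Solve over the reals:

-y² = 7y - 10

y = -8.217 or y = 1.217

Rearrange to standard form: -y² - 7y + 10 = 0.
Discriminant: (-7)² − 4·(-1)·10 = 89.
Quadratic formula: y = (7 ± √89) / (-2).
So y = -√(89)/2 - 7/2 ≈ -8.217 or y = -7/2 + √(89)/2 ≈ 1.217.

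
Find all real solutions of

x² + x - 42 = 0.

Factor: (x + 7)(x - 6) = 0.
So x = -7 or x = 6.

x = -7 or x = 6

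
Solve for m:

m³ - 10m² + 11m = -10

m = -0.5826 or m = 2 or m = 8.5826

Rearrange: m³ - 10m² + 11m + 10 = 0.
Possible rational roots are divisors of 10. Testing m = 2 gives 0, so (m - 2) is a factor.
Divide: m³ - 10m² + 11m + 10 = (m - 2)(m² - 8m - 5).
Apply the quadratic formula to m² - 8m - 5 = 0: m = (8 ± √84)/2, i.e. m ≈ 8.5826 or m ≈ -0.5826.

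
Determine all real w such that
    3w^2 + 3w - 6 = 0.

Factor: 3(w + 2)(w - 1) = 0.
So w = -2 or w = 1.

w = -2 or w = 1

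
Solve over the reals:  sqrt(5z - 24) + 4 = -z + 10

z = 5

Isolate the radical: sqrt(5z - 24) = -z + 6.
Square both sides: 5z - 24 = (-z + 6)^2.
Expand and rearrange: z^2 - 17z + 60 = 0.
Solving gives z = 12 or z = 5.
Check each candidate in the original equation:
  z = 12: sqrt(36) = 6, while -z + 6 = -6 — extraneous.
  z = 5: sqrt(1) = 1, while -z + 6 = 1 — valid.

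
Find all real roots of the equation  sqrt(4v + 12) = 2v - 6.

Square both sides: 4v + 12 = (2v - 6)^2.
Expand and rearrange: 4v^2 - 28v + 24 = 0.
Solving gives v = 6 or v = 1.
Check each candidate in the original equation:
  v = 6: sqrt(36) = 6, while 2v - 6 = 6 — valid.
  v = 1: sqrt(16) = 4, while 2v - 6 = -4 — extraneous.

v = 6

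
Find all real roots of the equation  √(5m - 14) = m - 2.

m = 3 or m = 6

Square both sides: 5m - 14 = (m - 2)².
Expand and rearrange: m² - 9m + 18 = 0.
Solving gives m = 6 or m = 3.
Check each candidate in the original equation:
  m = 6: √(16) = 4, while m - 2 = 4 — valid.
  m = 3: √(1) = 1, while m - 2 = 1 — valid.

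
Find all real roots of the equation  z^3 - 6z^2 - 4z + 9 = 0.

Possible rational roots are divisors of 9. Testing z = 1 gives 0, so (z - 1) is a factor.
Divide: z^3 - 6z^2 - 4z + 9 = (z - 1)(z^2 - 5z - 9).
Apply the quadratic formula to z^2 - 5z - 9 = 0: z = (5 +/- sqrt(61))/2, i.e. z ~= 6.4051 or z ~= -1.4051.

z = -1.4051 or z = 1 or z = 6.4051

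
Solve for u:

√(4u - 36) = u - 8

Square both sides: 4u - 36 = (u - 8)².
Expand and rearrange: u² - 20u + 100 = 0.
This gives the repeated root u = 10.
Check in the original equation:
  u = 10: √(4) = 2, while u - 8 = 2 — valid.

u = 10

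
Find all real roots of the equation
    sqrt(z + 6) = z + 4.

z = -2

Square both sides: z + 6 = (z + 4)^2.
Expand and rearrange: z^2 + 7z + 10 = 0.
Solving gives z = -2 or z = -5.
Check each candidate in the original equation:
  z = -2: sqrt(4) = 2, while z + 4 = 2 — valid.
  z = -5: sqrt(1) = 1, while z + 4 = -1 — extraneous.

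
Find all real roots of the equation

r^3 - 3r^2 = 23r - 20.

Rearrange: r^3 - 3r^2 - 23r + 20 = 0.
Possible rational roots are divisors of 20. Testing r = -4 gives 0, so (r + 4) is a factor.
Divide: r^3 - 3r^2 - 23r + 20 = (r + 4)(r^2 - 7r + 5).
Apply the quadratic formula to r^2 - 7r + 5 = 0: r = (7 +/- sqrt(29))/2, i.e. r ~= 6.1926 or r ~= 0.8074.

r = -4 or r = 0.8074 or r = 6.1926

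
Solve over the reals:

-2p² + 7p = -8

p = -0.9075 or p = 4.4075

Rearrange to standard form: -2p² + 7p + 8 = 0.
Discriminant: (7)² − 4·(-2)·8 = 113.
Quadratic formula: p = (-7 ± √113) / (-4).
So p = 7/4 - √(113)/4 ≈ -0.9075 or p = 7/4 + √(113)/4 ≈ 4.4075.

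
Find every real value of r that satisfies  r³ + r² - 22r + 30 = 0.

r = -5.7417 or r = 1.7417 or r = 3

Possible rational roots are divisors of 30. Testing r = 3 gives 0, so (r - 3) is a factor.
Divide: r³ + r² - 22r + 30 = (r - 3)(r² + 4r - 10).
Apply the quadratic formula to r² + 4r - 10 = 0: r = (-4 ± √56)/2, i.e. r ≈ 1.7417 or r ≈ -5.7417.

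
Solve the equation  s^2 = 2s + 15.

s = -3 or s = 5

Bring every term to one side: s^2 - 2s - 15 = 0.
Factor: (s + 3)(s - 5) = 0.
So s = -3 or s = 5.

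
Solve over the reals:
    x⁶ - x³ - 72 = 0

x = -2 or x = 2.0801

Let u = x³. The equation becomes u² - u - 72 = 0.
Factor: (u - 9)(u + 8) = 0, so u = 9 or u = -8.
x³ = 9 gives x = ∛(9) ≈ 2.0801.
x³ = -8 gives x = -2.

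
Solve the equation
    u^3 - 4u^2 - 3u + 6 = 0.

u = -1.3723 or u = 1 or u = 4.3723

Possible rational roots are divisors of 6. Testing u = 1 gives 0, so (u - 1) is a factor.
Divide: u^3 - 4u^2 - 3u + 6 = (u - 1)(u^2 - 3u - 6).
Apply the quadratic formula to u^2 - 3u - 6 = 0: u = (3 +/- sqrt(33))/2, i.e. u ~= 4.3723 or u ~= -1.3723.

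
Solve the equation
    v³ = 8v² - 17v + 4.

Rearrange: v³ - 8v² + 17v - 4 = 0.
Possible rational roots are divisors of -4. Testing v = 4 gives 0, so (v - 4) is a factor.
Divide: v³ - 8v² + 17v - 4 = (v - 4)(v² - 4v + 1).
Apply the quadratic formula to v² - 4v + 1 = 0: v = (4 ± √12)/2, i.e. v ≈ 3.7321 or v ≈ 0.2679.

v = 0.2679 or v = 3.7321 or v = 4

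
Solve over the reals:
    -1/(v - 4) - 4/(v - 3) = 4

v = 1.8672 or v = 3.8828

Multiply both sides by (v - 4)(v - 3):
-(v - 3) - 4(v - 4) = 4(v - 4)(v - 3).
Expand and collect terms: 4v² - 23v + 29 = 0.
By the quadratic formula, v = (23 ± √65) / 8, so v ≈ 3.8828 or v ≈ 1.8672.
Neither value makes a denominator zero (v ≠ 4, v ≠ 3), so both are valid.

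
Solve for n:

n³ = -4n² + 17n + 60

n = -5 or n = -3 or n = 4

Rearrange: n³ + 4n² - 17n - 60 = 0.
Possible rational roots are divisors of -60. Testing n = -5 gives 0, so (n + 5) is a factor.
Divide: n³ + 4n² - 17n - 60 = (n + 5)(n² - n - 12).
Factor the quadratic: n = 4 or n = -3.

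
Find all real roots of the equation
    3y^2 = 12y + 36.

y = -2 or y = 6

Bring every term to one side: 3y^2 - 12y - 36 = 0.
Factor: 3(y + 2)(y - 6) = 0.
So y = -2 or y = 6.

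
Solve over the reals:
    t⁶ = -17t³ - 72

Let u = t³. The equation becomes u² + 17u + 72 = 0.
Factor: (u + 8)(u + 9) = 0, so u = -8 or u = -9.
t³ = -8 gives t = -2.
t³ = -9 gives t = -∛(9) ≈ -2.0801.

t = -2.0801 or t = -2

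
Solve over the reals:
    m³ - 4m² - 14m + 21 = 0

Possible rational roots are divisors of 21. Testing m = -3 gives 0, so (m + 3) is a factor.
Divide: m³ - 4m² - 14m + 21 = (m + 3)(m² - 7m + 7).
Apply the quadratic formula to m² - 7m + 7 = 0: m = (7 ± √21)/2, i.e. m ≈ 5.7913 or m ≈ 1.2087.

m = -3 or m = 1.2087 or m = 5.7913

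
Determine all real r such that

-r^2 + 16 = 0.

r = -4 or r = 4

Factor: -1(r + 4)(r - 4) = 0.
So r = -4 or r = 4.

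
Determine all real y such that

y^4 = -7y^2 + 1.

y = -0.3742 or y = 0.3742

Let u = y^2. The equation becomes u^2 + 7u - 1 = 0.
By the quadratic formula, u = -7/2 + sqrt(53)/2 or u = -sqrt(53)/2 - 7/2.
y^2 = -7/2 + sqrt(53)/2 gives y = +/-sqrt(-7/2 + sqrt(53)/2) ~= +/-0.3742.
y^2 = -sqrt(53)/2 - 7/2 < 0 has no real solution.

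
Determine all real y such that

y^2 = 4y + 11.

Rearrange to standard form: y^2 - 4y - 11 = 0.
Discriminant: (-4)^2 - 4*1*(-11) = 60.
Quadratic formula: y = (4 +/- sqrt(60)) / 2.
So y = 2 + sqrt(15) ~= 5.873 or y = 2 - sqrt(15) ~= -1.873.

y = -1.873 or y = 5.873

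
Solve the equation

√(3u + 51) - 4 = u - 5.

u = 10

Isolate the radical: √(3u + 51) = u - 1.
Square both sides: 3u + 51 = (u - 1)².
Expand and rearrange: u² - 5u - 50 = 0.
Solving gives u = 10 or u = -5.
Check each candidate in the original equation:
  u = 10: √(81) = 9, while u - 1 = 9 — valid.
  u = -5: √(36) = 6, while u - 1 = -6 — extraneous.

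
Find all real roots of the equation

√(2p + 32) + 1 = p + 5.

p = 2

Isolate the radical: √(2p + 32) = p + 4.
Square both sides: 2p + 32 = (p + 4)².
Expand and rearrange: p² + 6p - 16 = 0.
Solving gives p = 2 or p = -8.
Check each candidate in the original equation:
  p = 2: √(36) = 6, while p + 4 = 6 — valid.
  p = -8: √(16) = 4, while p + 4 = -4 — extraneous.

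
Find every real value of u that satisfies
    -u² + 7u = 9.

Rearrange to standard form: -u² + 7u - 9 = 0.
Discriminant: (7)² − 4·(-1)·(-9) = 13.
Quadratic formula: u = (-7 ± √13) / (-2).
So u = 7/2 - √(13)/2 ≈ 1.6972 or u = √(13)/2 + 7/2 ≈ 5.3028.

u = 1.6972 or u = 5.3028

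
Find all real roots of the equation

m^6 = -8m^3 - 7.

m = -1.9129 or m = -1

Let u = m^3. The equation becomes u^2 + 8u + 7 = 0.
Factor: (u + 7)(u + 1) = 0, so u = -7 or u = -1.
m^3 = -7 gives m = -(7)^(1/3) ~= -1.9129.
m^3 = -1 gives m = -1.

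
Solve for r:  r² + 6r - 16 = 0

r = -8 or r = 2

Factor: (r - 2)(r + 8) = 0.
So r = 2 or r = -8.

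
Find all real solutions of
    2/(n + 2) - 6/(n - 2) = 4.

n = -1 or n = 0

Multiply both sides by (n + 2)(n - 2):
2(n - 2) - 6(n + 2) = 4(n + 2)(n - 2).
Expand and collect terms: 4n^2 + 4n = 0.
Factor or apply the quadratic formula: n = 0 or n = -1.
Neither value makes a denominator zero (n != -2, n != 2), so both are valid.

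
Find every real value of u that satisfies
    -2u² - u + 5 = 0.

Discriminant: (-1)² − 4·(-2)·5 = 41.
Quadratic formula: u = (1 ± √41) / (-4).
So u = -√(41)/4 - 1/4 ≈ -1.8508 or u = -1/4 + √(41)/4 ≈ 1.3508.

u = -1.8508 or u = 1.3508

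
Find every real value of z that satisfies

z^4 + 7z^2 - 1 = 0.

z = -0.3742 or z = 0.3742

Let u = z^2. The equation becomes u^2 + 7u - 1 = 0.
By the quadratic formula, u = -7/2 + sqrt(53)/2 or u = -sqrt(53)/2 - 7/2.
z^2 = -7/2 + sqrt(53)/2 gives z = +/-sqrt(-7/2 + sqrt(53)/2) ~= +/-0.3742.
z^2 = -sqrt(53)/2 - 7/2 < 0 has no real solution.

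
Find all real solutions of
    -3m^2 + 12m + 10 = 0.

Discriminant: (12)^2 - 4*(-3)*10 = 264.
Quadratic formula: m = (-12 +/- sqrt(264)) / (-6).
So m = 2 - sqrt(66)/3 ~= -0.708 or m = 2 + sqrt(66)/3 ~= 4.708.

m = -0.708 or m = 4.708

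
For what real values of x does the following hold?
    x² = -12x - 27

Bring every term to one side: x² + 12x + 27 = 0.
Factor: (x + 3)(x + 9) = 0.
So x = -3 or x = -9.

x = -9 or x = -3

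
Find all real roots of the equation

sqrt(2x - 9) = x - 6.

x = 9

Square both sides: 2x - 9 = (x - 6)^2.
Expand and rearrange: x^2 - 14x + 45 = 0.
Solving gives x = 9 or x = 5.
Check each candidate in the original equation:
  x = 9: sqrt(9) = 3, while x - 6 = 3 — valid.
  x = 5: sqrt(1) = 1, while x - 6 = -1 — extraneous.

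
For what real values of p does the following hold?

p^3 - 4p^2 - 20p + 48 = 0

Possible rational roots are divisors of 48. Testing p = -4 gives 0, so (p + 4) is a factor.
Divide: p^3 - 4p^2 - 20p + 48 = (p + 4)(p^2 - 8p + 12).
Factor the quadratic: p = 6 or p = 2.

p = -4 or p = 2 or p = 6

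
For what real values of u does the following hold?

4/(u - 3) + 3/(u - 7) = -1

Multiply both sides by (u - 3)(u - 7):
4(u - 7) + 3(u - 3) = -(u - 3)(u - 7).
Expand and collect terms: -u^2 + 3u + 16 = 0.
By the quadratic formula, u = (-3 +/- sqrt(73)) / -2, so u ~= -2.772 or u ~= 5.772.
Neither value makes a denominator zero (u != 3, u != 7), so both are valid.

u = -2.772 or u = 5.772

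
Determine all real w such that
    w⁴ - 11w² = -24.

w = -2.8284 or w = -1.7321 or w = 1.7321 or w = 2.8284

Let u = w². The equation becomes u² - 11u + 24 = 0.
Factor: (u - 8)(u - 3) = 0, so u = 8 or u = 3.
w² = 8 gives w = ±2·√(2) ≈ ±2.8284.
w² = 3 gives w = ±√(3) ≈ ±1.7321.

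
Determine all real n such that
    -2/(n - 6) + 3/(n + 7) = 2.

n = -5.3551 or n = 4.8551

Multiply both sides by (n - 6)(n + 7):
-2(n + 7) + 3(n - 6) = 2(n - 6)(n + 7).
Expand and collect terms: 2n^2 + n - 52 = 0.
By the quadratic formula, n = (-1 +/- sqrt(417)) / 4, so n ~= 4.8551 or n ~= -5.3551.
Neither value makes a denominator zero (n != 6, n != -7), so both are valid.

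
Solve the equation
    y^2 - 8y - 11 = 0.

y = -1.1962 or y = 9.1962

Discriminant: (-8)^2 - 4*1*(-11) = 108.
Quadratic formula: y = (8 +/- sqrt(108)) / 2.
So y = 4 + 3*sqrt(3) ~= 9.1962 or y = 4 - 3*sqrt(3) ~= -1.1962.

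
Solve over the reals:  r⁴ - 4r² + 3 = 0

r = -1.7321 or r = -1 or r = 1 or r = 1.7321

Let u = r². The equation becomes u² - 4u + 3 = 0.
Factor: (u - 3)(u - 1) = 0, so u = 3 or u = 1.
r² = 3 gives r = ±√(3) ≈ ±1.7321.
r² = 1 gives r = ±1.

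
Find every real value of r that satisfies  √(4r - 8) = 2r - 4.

r = 2 or r = 3

Square both sides: 4r - 8 = (2r - 4)².
Expand and rearrange: 4r² - 20r + 24 = 0.
Solving gives r = 3 or r = 2.
Check each candidate in the original equation:
  r = 3: √(4) = 2, while 2r - 4 = 2 — valid.
  r = 2: √(0) = 0, while 2r - 4 = 0 — valid.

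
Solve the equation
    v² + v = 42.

v = -7 or v = 6

Bring every term to one side: v² + v - 42 = 0.
Factor: (v - 6)(v + 7) = 0.
So v = 6 or v = -7.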